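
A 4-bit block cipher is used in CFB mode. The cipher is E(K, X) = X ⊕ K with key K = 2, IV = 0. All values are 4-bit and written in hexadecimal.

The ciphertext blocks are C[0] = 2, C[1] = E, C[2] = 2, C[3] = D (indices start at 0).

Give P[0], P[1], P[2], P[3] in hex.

P[0] = 0, P[1] = E, P[2] = E, P[3] = D

CFB decryption: P_i = C_i ⊕ E(K, C_{i−1}), with C_{−1} = IV.
P[0]: E(K, 0) = 2; 2 ⊕ 2 = 0.
P[1]: E(K, 2) = 0; E ⊕ 0 = E.
P[2]: E(K, E) = C; 2 ⊕ C = E.
P[3]: E(K, 2) = 0; D ⊕ 0 = D.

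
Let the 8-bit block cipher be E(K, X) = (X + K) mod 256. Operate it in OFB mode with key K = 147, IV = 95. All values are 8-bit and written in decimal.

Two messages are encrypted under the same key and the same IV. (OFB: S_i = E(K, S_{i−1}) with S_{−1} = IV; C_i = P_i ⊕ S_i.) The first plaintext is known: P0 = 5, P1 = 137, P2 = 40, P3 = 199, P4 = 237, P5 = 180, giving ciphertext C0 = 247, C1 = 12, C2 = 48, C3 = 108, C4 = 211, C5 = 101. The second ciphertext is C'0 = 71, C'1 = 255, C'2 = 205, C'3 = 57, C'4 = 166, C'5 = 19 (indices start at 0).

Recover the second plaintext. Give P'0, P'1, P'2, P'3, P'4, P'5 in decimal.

In OFB with a reused IV, both messages share the same keystream S_i, so C_i ⊕ C'_i = P_i ⊕ P'_i and thus P'_i = P_i ⊕ C_i ⊕ C'_i.
P'0: 5 ⊕ 247 ⊕ 71 = 181.
P'1: 137 ⊕ 12 ⊕ 255 = 122.
P'2: 40 ⊕ 48 ⊕ 205 = 213.
P'3: 199 ⊕ 108 ⊕ 57 = 146.
P'4: 237 ⊕ 211 ⊕ 166 = 152.
P'5: 180 ⊕ 101 ⊕ 19 = 194.

P'0 = 181, P'1 = 122, P'2 = 213, P'3 = 146, P'4 = 152, P'5 = 194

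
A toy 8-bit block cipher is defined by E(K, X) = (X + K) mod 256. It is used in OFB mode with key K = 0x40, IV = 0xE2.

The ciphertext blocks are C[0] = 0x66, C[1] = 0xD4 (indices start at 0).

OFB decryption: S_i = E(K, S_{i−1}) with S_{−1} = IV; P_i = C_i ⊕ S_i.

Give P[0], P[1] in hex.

P[0] = 0x44, P[1] = 0xB6

P[0]: S = E(K, 0xE2) = 0x22; 0x66 ⊕ 0x22 = 0x44.
P[1]: S = E(K, 0x22) = 0x62; 0xD4 ⊕ 0x62 = 0xB6.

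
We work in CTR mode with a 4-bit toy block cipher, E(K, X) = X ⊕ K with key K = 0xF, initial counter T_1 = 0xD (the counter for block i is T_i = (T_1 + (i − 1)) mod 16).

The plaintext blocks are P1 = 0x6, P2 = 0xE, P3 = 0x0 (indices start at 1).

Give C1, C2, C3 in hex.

C1 = 0x4, C2 = 0xF, C3 = 0x0

CTR encryption: S_i = E(K, T_i) where T_i is the counter for block i; C_i = P_i ⊕ S_i.
C1: T = 0xD, S = E(K, T) = 0x2; 0x6 ⊕ 0x2 = 0x4.
C2: T = 0xE, S = E(K, T) = 0x1; 0xE ⊕ 0x1 = 0xF.
C3: T = 0xF, S = E(K, T) = 0x0; 0x0 ⊕ 0x0 = 0x0.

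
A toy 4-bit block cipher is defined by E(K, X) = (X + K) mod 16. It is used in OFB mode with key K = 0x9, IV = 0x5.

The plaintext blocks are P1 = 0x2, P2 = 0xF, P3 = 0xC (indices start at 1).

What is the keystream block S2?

OFB encryption: S_i = E(K, S_{i−1}) with S_{0} = IV; C_i = P_i ⊕ S_i.
C1: S = E(K, 0x5) = 0xE; 0x2 ⊕ 0xE = 0xC.
C2: S = E(K, 0xE) = 0x7; 0xF ⊕ 0x7 = 0x8.
So S2 = 0x7.

0x7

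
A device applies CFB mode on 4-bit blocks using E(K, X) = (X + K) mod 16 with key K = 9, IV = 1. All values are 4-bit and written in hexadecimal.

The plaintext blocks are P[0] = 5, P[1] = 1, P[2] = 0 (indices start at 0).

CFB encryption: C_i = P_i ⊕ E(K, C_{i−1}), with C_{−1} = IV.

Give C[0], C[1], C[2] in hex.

C[0]: E(K, 1) = A; 5 ⊕ A = F.
C[1]: E(K, F) = 8; 1 ⊕ 8 = 9.
C[2]: E(K, 9) = 2; 0 ⊕ 2 = 2.

C[0] = F, C[1] = 9, C[2] = 2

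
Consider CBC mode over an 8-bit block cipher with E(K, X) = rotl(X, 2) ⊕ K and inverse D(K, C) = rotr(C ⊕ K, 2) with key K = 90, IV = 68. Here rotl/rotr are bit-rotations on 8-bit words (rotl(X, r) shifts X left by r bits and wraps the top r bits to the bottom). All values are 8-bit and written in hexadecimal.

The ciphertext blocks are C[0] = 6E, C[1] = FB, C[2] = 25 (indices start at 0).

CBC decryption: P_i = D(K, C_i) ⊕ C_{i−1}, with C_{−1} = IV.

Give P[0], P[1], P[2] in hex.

P[0]: D(K, 6E) = BF; BF ⊕ 68 = D7.
P[1]: D(K, FB) = DA; DA ⊕ 6E = B4.
P[2]: D(K, 25) = 6D; 6D ⊕ FB = 96.

P[0] = D7, P[1] = B4, P[2] = 96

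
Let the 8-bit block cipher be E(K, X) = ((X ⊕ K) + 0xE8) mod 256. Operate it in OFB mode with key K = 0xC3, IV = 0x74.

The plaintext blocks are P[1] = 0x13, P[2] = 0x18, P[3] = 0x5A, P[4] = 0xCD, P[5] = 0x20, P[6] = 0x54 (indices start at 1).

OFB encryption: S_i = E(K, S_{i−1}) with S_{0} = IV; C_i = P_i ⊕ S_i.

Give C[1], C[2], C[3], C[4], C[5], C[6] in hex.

C[1] = 0x8C, C[2] = 0x5C, C[3] = 0x35, C[4] = 0x59, C[5] = 0x1F, C[6] = 0xB0

C[1]: S = E(K, 0x74) = 0x9F; 0x13 ⊕ 0x9F = 0x8C.
C[2]: S = E(K, 0x9F) = 0x44; 0x18 ⊕ 0x44 = 0x5C.
C[3]: S = E(K, 0x44) = 0x6F; 0x5A ⊕ 0x6F = 0x35.
C[4]: S = E(K, 0x6F) = 0x94; 0xCD ⊕ 0x94 = 0x59.
C[5]: S = E(K, 0x94) = 0x3F; 0x20 ⊕ 0x3F = 0x1F.
C[6]: S = E(K, 0x3F) = 0xE4; 0x54 ⊕ 0xE4 = 0xB0.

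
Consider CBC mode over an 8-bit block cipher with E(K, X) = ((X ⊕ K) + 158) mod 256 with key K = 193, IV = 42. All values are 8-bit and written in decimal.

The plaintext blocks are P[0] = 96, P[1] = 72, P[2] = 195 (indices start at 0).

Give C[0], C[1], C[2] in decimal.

CBC encryption: C_i = E(K, P_i ⊕ C_{i−1}), with C_{−1} = IV.
C[0]: P[0] ⊕ 42 = 74; E(K, 74) = 41.
C[1]: P[1] ⊕ 41 = 97; E(K, 97) = 62.
C[2]: P[2] ⊕ 62 = 253; E(K, 253) = 218.

C[0] = 41, C[1] = 62, C[2] = 218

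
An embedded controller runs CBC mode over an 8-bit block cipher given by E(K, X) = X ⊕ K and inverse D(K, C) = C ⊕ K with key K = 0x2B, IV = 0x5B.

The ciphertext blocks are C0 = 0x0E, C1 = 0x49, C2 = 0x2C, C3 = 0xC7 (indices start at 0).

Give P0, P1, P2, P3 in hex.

P0 = 0x7E, P1 = 0x6C, P2 = 0x4E, P3 = 0xC0

CBC decryption: P_i = D(K, C_i) ⊕ C_{i−1}, with C_{−1} = IV.
P0: D(K, 0x0E) = 0x25; 0x25 ⊕ 0x5B = 0x7E.
P1: D(K, 0x49) = 0x62; 0x62 ⊕ 0x0E = 0x6C.
P2: D(K, 0x2C) = 0x07; 0x07 ⊕ 0x49 = 0x4E.
P3: D(K, 0xC7) = 0xEC; 0xEC ⊕ 0x2C = 0xC0.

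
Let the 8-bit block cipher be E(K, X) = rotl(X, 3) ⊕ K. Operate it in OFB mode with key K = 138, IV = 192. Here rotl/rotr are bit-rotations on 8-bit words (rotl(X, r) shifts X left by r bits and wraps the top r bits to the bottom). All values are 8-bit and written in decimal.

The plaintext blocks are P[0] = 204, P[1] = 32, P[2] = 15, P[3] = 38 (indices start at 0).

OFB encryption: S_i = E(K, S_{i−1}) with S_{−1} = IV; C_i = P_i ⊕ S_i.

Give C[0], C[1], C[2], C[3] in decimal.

C[0]: S = E(K, 192) = 140; 204 ⊕ 140 = 64.
C[1]: S = E(K, 140) = 238; 32 ⊕ 238 = 206.
C[2]: S = E(K, 238) = 253; 15 ⊕ 253 = 242.
C[3]: S = E(K, 253) = 101; 38 ⊕ 101 = 67.

C[0] = 64, C[1] = 206, C[2] = 242, C[3] = 67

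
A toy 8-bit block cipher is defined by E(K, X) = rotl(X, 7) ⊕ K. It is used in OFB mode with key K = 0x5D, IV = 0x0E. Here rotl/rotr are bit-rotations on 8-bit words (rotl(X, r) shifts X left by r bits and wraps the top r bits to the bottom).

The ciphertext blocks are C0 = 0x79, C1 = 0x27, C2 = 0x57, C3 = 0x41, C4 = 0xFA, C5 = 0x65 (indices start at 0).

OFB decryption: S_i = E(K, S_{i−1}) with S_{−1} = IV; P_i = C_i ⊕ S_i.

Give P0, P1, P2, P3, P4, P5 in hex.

P0: S = E(K, 0x0E) = 0x5A; 0x79 ⊕ 0x5A = 0x23.
P1: S = E(K, 0x5A) = 0x70; 0x27 ⊕ 0x70 = 0x57.
P2: S = E(K, 0x70) = 0x65; 0x57 ⊕ 0x65 = 0x32.
P3: S = E(K, 0x65) = 0xEF; 0x41 ⊕ 0xEF = 0xAE.
P4: S = E(K, 0xEF) = 0xAA; 0xFA ⊕ 0xAA = 0x50.
P5: S = E(K, 0xAA) = 0x08; 0x65 ⊕ 0x08 = 0x6D.

P0 = 0x23, P1 = 0x57, P2 = 0x32, P3 = 0xAE, P4 = 0x50, P5 = 0x6D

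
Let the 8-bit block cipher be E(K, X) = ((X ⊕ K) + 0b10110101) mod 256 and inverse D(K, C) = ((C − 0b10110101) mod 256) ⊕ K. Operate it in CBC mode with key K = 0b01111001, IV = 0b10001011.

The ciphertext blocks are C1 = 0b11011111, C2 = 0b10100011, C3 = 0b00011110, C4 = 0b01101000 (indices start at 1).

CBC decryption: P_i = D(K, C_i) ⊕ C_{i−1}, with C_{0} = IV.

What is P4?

P4 = 0b11010100

P4: D(K, 0b01101000) = 0b11001010; 0b11001010 ⊕ 0b00011110 = 0b11010100.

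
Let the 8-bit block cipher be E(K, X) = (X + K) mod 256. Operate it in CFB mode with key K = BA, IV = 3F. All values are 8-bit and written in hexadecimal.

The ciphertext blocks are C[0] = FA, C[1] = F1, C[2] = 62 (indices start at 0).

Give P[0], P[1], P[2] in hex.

P[0] = 03, P[1] = 45, P[2] = C9

CFB decryption: P_i = C_i ⊕ E(K, C_{i−1}), with C_{−1} = IV.
P[0]: E(K, 3F) = F9; FA ⊕ F9 = 03.
P[1]: E(K, FA) = B4; F1 ⊕ B4 = 45.
P[2]: E(K, F1) = AB; 62 ⊕ AB = C9.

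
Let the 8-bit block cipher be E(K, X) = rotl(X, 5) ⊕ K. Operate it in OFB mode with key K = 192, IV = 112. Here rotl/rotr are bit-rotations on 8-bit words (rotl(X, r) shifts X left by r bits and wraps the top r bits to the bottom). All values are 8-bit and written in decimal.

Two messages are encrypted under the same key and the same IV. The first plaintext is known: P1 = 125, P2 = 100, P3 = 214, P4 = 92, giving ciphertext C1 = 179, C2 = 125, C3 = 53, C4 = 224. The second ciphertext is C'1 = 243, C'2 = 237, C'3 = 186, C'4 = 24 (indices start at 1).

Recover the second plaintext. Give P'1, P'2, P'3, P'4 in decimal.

In OFB with a reused IV, both messages share the same keystream S_i, so C_i ⊕ C'_i = P_i ⊕ P'_i and thus P'_i = P_i ⊕ C_i ⊕ C'_i.
P'1: 125 ⊕ 179 ⊕ 243 = 61.
P'2: 100 ⊕ 125 ⊕ 237 = 244.
P'3: 214 ⊕ 53 ⊕ 186 = 89.
P'4: 92 ⊕ 224 ⊕ 24 = 164.

P'1 = 61, P'2 = 244, P'3 = 89, P'4 = 164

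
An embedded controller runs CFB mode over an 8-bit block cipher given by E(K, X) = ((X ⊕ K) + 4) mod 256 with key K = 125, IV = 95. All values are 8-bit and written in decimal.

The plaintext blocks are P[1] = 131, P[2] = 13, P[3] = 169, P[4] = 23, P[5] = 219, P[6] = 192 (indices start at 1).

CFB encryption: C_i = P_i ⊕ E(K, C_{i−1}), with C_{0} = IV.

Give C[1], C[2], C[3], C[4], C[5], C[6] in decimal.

C[1] = 165, C[2] = 209, C[3] = 25, C[4] = 127, C[5] = 221, C[6] = 100

C[1]: E(K, 95) = 38; 131 ⊕ 38 = 165.
C[2]: E(K, 165) = 220; 13 ⊕ 220 = 209.
C[3]: E(K, 209) = 176; 169 ⊕ 176 = 25.
C[4]: E(K, 25) = 104; 23 ⊕ 104 = 127.
C[5]: E(K, 127) = 6; 219 ⊕ 6 = 221.
C[6]: E(K, 221) = 164; 192 ⊕ 164 = 100.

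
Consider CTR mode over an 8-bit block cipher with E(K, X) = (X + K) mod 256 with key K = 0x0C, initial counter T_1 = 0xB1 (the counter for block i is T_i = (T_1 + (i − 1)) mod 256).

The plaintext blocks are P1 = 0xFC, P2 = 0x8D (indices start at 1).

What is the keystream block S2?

0xBE

CTR encryption: S_i = E(K, T_i) where T_i is the counter for block i; C_i = P_i ⊕ S_i.
C1: T = 0xB1, S = E(K, T) = 0xBD; 0xFC ⊕ 0xBD = 0x41.
C2: T = 0xB2, S = E(K, T) = 0xBE; 0x8D ⊕ 0xBE = 0x33.
So S2 = 0xBE.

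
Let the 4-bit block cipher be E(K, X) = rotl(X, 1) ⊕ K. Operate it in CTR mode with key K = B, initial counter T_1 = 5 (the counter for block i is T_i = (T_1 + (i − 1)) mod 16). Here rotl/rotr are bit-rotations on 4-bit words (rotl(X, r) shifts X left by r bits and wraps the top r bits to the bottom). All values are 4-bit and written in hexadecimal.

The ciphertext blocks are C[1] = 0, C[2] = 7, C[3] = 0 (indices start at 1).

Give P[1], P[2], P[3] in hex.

P[1] = 1, P[2] = 0, P[3] = 5

CTR decryption: S_i = E(K, T_i) where T_i is the counter for block i; P_i = C_i ⊕ S_i.
P[1]: T = 5, S = E(K, T) = 1; 0 ⊕ 1 = 1.
P[2]: T = 6, S = E(K, T) = 7; 7 ⊕ 7 = 0.
P[3]: T = 7, S = E(K, T) = 5; 0 ⊕ 5 = 5.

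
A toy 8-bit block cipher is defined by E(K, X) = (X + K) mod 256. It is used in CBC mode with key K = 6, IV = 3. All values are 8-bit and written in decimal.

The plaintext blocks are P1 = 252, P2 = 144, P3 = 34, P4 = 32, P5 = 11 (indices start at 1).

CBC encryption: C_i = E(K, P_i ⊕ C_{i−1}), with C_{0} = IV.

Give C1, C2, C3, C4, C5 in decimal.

C1: P1 ⊕ 3 = 255; E(K, 255) = 5.
C2: P2 ⊕ 5 = 149; E(K, 149) = 155.
C3: P3 ⊕ 155 = 185; E(K, 185) = 191.
C4: P4 ⊕ 191 = 159; E(K, 159) = 165.
C5: P5 ⊕ 165 = 174; E(K, 174) = 180.

C1 = 5, C2 = 155, C3 = 191, C4 = 165, C5 = 180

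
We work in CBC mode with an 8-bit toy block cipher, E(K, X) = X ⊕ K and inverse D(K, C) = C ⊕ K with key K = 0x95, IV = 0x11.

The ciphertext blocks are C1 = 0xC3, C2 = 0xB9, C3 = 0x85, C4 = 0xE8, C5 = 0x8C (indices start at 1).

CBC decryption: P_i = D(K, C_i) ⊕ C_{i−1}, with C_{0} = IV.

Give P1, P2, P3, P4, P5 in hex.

P1 = 0x47, P2 = 0xEF, P3 = 0xA9, P4 = 0xF8, P5 = 0xF1

P1: D(K, 0xC3) = 0x56; 0x56 ⊕ 0x11 = 0x47.
P2: D(K, 0xB9) = 0x2C; 0x2C ⊕ 0xC3 = 0xEF.
P3: D(K, 0x85) = 0x10; 0x10 ⊕ 0xB9 = 0xA9.
P4: D(K, 0xE8) = 0x7D; 0x7D ⊕ 0x85 = 0xF8.
P5: D(K, 0x8C) = 0x19; 0x19 ⊕ 0xE8 = 0xF1.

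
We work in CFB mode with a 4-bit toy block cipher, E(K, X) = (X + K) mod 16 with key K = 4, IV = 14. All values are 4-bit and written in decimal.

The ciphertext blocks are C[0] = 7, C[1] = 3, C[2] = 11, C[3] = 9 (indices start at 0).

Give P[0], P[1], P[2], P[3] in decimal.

P[0] = 5, P[1] = 8, P[2] = 12, P[3] = 6

CFB decryption: P_i = C_i ⊕ E(K, C_{i−1}), with C_{−1} = IV.
P[0]: E(K, 14) = 2; 7 ⊕ 2 = 5.
P[1]: E(K, 7) = 11; 3 ⊕ 11 = 8.
P[2]: E(K, 3) = 7; 11 ⊕ 7 = 12.
P[3]: E(K, 11) = 15; 9 ⊕ 15 = 6.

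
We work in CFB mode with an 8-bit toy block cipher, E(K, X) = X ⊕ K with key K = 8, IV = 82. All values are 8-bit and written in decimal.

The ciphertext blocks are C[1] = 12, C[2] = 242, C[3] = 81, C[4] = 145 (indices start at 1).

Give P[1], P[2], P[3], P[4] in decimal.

P[1] = 86, P[2] = 246, P[3] = 171, P[4] = 200

CFB decryption: P_i = C_i ⊕ E(K, C_{i−1}), with C_{0} = IV.
P[1]: E(K, 82) = 90; 12 ⊕ 90 = 86.
P[2]: E(K, 12) = 4; 242 ⊕ 4 = 246.
P[3]: E(K, 242) = 250; 81 ⊕ 250 = 171.
P[4]: E(K, 81) = 89; 145 ⊕ 89 = 200.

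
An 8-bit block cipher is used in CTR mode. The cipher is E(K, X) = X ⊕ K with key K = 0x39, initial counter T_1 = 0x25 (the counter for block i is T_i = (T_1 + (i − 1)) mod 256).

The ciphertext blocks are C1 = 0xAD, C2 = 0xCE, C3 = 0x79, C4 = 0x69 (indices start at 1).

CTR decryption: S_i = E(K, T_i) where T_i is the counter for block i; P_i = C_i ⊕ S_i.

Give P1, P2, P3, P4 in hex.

P1 = 0xB1, P2 = 0xD1, P3 = 0x67, P4 = 0x78

P1: T = 0x25, S = E(K, T) = 0x1C; 0xAD ⊕ 0x1C = 0xB1.
P2: T = 0x26, S = E(K, T) = 0x1F; 0xCE ⊕ 0x1F = 0xD1.
P3: T = 0x27, S = E(K, T) = 0x1E; 0x79 ⊕ 0x1E = 0x67.
P4: T = 0x28, S = E(K, T) = 0x11; 0x69 ⊕ 0x11 = 0x78.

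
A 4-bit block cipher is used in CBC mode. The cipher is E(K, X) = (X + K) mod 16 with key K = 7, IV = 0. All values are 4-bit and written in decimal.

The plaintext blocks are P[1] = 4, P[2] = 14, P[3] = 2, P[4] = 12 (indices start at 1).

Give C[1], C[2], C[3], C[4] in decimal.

CBC encryption: C_i = E(K, P_i ⊕ C_{i−1}), with C_{0} = IV.
C[1]: P[1] ⊕ 0 = 4; E(K, 4) = 11.
C[2]: P[2] ⊕ 11 = 5; E(K, 5) = 12.
C[3]: P[3] ⊕ 12 = 14; E(K, 14) = 5.
C[4]: P[4] ⊕ 5 = 9; E(K, 9) = 0.

C[1] = 11, C[2] = 12, C[3] = 5, C[4] = 0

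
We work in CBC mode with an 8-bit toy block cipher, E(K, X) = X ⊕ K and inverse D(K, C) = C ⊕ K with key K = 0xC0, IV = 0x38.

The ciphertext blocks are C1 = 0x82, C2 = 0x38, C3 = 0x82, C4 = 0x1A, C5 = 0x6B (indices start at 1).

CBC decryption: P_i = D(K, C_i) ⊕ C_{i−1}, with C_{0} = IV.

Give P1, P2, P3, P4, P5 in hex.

P1: D(K, 0x82) = 0x42; 0x42 ⊕ 0x38 = 0x7A.
P2: D(K, 0x38) = 0xF8; 0xF8 ⊕ 0x82 = 0x7A.
P3: D(K, 0x82) = 0x42; 0x42 ⊕ 0x38 = 0x7A.
P4: D(K, 0x1A) = 0xDA; 0xDA ⊕ 0x82 = 0x58.
P5: D(K, 0x6B) = 0xAB; 0xAB ⊕ 0x1A = 0xB1.

P1 = 0x7A, P2 = 0x7A, P3 = 0x7A, P4 = 0x58, P5 = 0xB1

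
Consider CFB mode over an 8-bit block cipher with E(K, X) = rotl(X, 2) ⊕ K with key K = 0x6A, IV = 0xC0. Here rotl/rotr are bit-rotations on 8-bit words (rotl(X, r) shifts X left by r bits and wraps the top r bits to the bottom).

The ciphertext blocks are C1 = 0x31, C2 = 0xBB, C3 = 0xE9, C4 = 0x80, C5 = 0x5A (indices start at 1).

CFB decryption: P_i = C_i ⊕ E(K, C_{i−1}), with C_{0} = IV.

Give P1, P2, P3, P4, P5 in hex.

P1 = 0x58, P2 = 0x15, P3 = 0x6D, P4 = 0x4D, P5 = 0x32

P1: E(K, 0xC0) = 0x69; 0x31 ⊕ 0x69 = 0x58.
P2: E(K, 0x31) = 0xAE; 0xBB ⊕ 0xAE = 0x15.
P3: E(K, 0xBB) = 0x84; 0xE9 ⊕ 0x84 = 0x6D.
P4: E(K, 0xE9) = 0xCD; 0x80 ⊕ 0xCD = 0x4D.
P5: E(K, 0x80) = 0x68; 0x5A ⊕ 0x68 = 0x32.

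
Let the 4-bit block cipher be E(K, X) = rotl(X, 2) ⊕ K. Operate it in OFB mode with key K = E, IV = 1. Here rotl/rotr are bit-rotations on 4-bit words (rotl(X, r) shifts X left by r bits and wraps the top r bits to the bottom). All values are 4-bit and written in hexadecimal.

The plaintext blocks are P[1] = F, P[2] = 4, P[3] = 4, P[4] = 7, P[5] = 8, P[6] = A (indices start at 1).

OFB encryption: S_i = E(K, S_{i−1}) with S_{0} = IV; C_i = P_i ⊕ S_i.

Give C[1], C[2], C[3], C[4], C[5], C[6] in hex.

C[1]: S = E(K, 1) = A; F ⊕ A = 5.
C[2]: S = E(K, A) = 4; 4 ⊕ 4 = 0.
C[3]: S = E(K, 4) = F; 4 ⊕ F = B.
C[4]: S = E(K, F) = 1; 7 ⊕ 1 = 6.
C[5]: S = E(K, 1) = A; 8 ⊕ A = 2.
C[6]: S = E(K, A) = 4; A ⊕ 4 = E.

C[1] = 5, C[2] = 0, C[3] = B, C[4] = 6, C[5] = 2, C[6] = E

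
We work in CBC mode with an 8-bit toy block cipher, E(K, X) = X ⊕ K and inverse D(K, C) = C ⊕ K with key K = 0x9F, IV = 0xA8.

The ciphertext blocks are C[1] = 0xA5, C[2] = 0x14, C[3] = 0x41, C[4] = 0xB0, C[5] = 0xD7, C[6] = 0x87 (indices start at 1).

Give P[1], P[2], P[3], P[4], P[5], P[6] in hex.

CBC decryption: P_i = D(K, C_i) ⊕ C_{i−1}, with C_{0} = IV.
P[1]: D(K, 0xA5) = 0x3A; 0x3A ⊕ 0xA8 = 0x92.
P[2]: D(K, 0x14) = 0x8B; 0x8B ⊕ 0xA5 = 0x2E.
P[3]: D(K, 0x41) = 0xDE; 0xDE ⊕ 0x14 = 0xCA.
P[4]: D(K, 0xB0) = 0x2F; 0x2F ⊕ 0x41 = 0x6E.
P[5]: D(K, 0xD7) = 0x48; 0x48 ⊕ 0xB0 = 0xF8.
P[6]: D(K, 0x87) = 0x18; 0x18 ⊕ 0xD7 = 0xCF.

P[1] = 0x92, P[2] = 0x2E, P[3] = 0xCA, P[4] = 0x6E, P[5] = 0xF8, P[6] = 0xCF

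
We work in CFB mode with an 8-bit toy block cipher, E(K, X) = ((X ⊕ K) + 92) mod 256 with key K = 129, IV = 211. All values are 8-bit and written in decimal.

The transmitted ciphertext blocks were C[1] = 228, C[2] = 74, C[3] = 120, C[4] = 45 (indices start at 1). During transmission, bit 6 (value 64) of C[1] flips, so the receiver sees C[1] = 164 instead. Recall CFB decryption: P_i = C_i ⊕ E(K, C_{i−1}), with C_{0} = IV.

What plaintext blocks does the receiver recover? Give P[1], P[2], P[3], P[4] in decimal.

P[1] = 10, P[2] = 203, P[3] = 95, P[4] = 120

Only C[1] changed, to 164. In CFB, a change in C_i flips the same bit in P_i and garbles P_{i+1}. Decrypting the received ciphertext:
P[1]: E(K, 211) = 174; 164 ⊕ 174 = 10.
P[2]: E(K, 164) = 129; 74 ⊕ 129 = 203.
P[3]: E(K, 74) = 39; 120 ⊕ 39 = 95.
P[4]: E(K, 120) = 85; 45 ⊕ 85 = 120.
Blocks that differ from the original plaintext: P[1], P[2].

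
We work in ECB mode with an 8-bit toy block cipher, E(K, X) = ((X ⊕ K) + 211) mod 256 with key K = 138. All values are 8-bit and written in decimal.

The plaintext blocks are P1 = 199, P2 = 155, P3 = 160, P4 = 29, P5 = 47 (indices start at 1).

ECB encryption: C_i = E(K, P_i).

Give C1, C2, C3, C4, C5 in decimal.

C1 = 32, C2 = 228, C3 = 253, C4 = 106, C5 = 120

C1: E(K, 199) = 32.
C2: E(K, 155) = 228.
C3: E(K, 160) = 253.
C4: E(K, 29) = 106.
C5: E(K, 47) = 120.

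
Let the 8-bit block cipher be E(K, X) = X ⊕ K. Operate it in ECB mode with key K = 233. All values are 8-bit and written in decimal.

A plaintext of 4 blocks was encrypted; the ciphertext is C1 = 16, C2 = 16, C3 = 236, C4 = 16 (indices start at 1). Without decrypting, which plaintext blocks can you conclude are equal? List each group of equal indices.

P1 = P2 = P4

ECB encrypts each block independently with the same key, so equal ciphertext blocks imply equal plaintext blocks.
C1 = C2 = C4 = 16, so P1 = P2 = P4.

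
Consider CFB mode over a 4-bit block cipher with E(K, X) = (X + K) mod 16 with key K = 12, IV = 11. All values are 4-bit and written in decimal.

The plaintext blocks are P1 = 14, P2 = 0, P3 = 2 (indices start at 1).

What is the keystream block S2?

CFB encryption: C_i = P_i ⊕ E(K, C_{i−1}), with C_{0} = IV.
C1: E(K, 11) = 7; 14 ⊕ 7 = 9.
C2: E(K, 9) = 5; 0 ⊕ 5 = 5.
So S2 = 5.

5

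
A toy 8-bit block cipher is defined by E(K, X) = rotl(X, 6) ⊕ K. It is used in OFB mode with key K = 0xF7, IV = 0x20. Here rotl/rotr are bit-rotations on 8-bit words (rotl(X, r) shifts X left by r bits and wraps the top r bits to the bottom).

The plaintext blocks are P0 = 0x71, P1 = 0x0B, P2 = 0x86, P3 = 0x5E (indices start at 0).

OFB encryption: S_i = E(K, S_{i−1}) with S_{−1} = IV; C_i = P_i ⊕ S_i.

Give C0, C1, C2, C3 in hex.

C0: S = E(K, 0x20) = 0xFF; 0x71 ⊕ 0xFF = 0x8E.
C1: S = E(K, 0xFF) = 0x08; 0x0B ⊕ 0x08 = 0x03.
C2: S = E(K, 0x08) = 0xF5; 0x86 ⊕ 0xF5 = 0x73.
C3: S = E(K, 0xF5) = 0x8A; 0x5E ⊕ 0x8A = 0xD4.

C0 = 0x8E, C1 = 0x03, C2 = 0x73, C3 = 0xD4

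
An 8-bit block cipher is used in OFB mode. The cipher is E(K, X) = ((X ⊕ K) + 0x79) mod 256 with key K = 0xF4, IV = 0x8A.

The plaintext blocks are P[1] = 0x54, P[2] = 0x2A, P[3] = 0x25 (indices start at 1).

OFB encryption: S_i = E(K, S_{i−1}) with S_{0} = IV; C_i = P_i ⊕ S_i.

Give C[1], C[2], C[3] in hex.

C[1] = 0xA3, C[2] = 0x56, C[3] = 0x24

C[1]: S = E(K, 0x8A) = 0xF7; 0x54 ⊕ 0xF7 = 0xA3.
C[2]: S = E(K, 0xF7) = 0x7C; 0x2A ⊕ 0x7C = 0x56.
C[3]: S = E(K, 0x7C) = 0x01; 0x25 ⊕ 0x01 = 0x24.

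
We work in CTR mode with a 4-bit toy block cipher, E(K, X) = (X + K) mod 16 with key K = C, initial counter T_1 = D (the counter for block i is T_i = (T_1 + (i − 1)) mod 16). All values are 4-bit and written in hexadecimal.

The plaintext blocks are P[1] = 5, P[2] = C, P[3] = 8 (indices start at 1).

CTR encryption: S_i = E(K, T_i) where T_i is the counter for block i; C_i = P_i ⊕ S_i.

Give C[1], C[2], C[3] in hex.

C[1] = C, C[2] = 6, C[3] = 3

C[1]: T = D, S = E(K, T) = 9; 5 ⊕ 9 = C.
C[2]: T = E, S = E(K, T) = A; C ⊕ A = 6.
C[3]: T = F, S = E(K, T) = B; 8 ⊕ B = 3.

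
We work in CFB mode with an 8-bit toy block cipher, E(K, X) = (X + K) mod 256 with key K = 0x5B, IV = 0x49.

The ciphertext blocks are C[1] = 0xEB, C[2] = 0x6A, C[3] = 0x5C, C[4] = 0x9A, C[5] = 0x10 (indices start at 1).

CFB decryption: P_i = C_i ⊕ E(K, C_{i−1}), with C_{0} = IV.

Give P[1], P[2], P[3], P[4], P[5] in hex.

P[1]: E(K, 0x49) = 0xA4; 0xEB ⊕ 0xA4 = 0x4F.
P[2]: E(K, 0xEB) = 0x46; 0x6A ⊕ 0x46 = 0x2C.
P[3]: E(K, 0x6A) = 0xC5; 0x5C ⊕ 0xC5 = 0x99.
P[4]: E(K, 0x5C) = 0xB7; 0x9A ⊕ 0xB7 = 0x2D.
P[5]: E(K, 0x9A) = 0xF5; 0x10 ⊕ 0xF5 = 0xE5.

P[1] = 0x4F, P[2] = 0x2C, P[3] = 0x99, P[4] = 0x2D, P[5] = 0xE5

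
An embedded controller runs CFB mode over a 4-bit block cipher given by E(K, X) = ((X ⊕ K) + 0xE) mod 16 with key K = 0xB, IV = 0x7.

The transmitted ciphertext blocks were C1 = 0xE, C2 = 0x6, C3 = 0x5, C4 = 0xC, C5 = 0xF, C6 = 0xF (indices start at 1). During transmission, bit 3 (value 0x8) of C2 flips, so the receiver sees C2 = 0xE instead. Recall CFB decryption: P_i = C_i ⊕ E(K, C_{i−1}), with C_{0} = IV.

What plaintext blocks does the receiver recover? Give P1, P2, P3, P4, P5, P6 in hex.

P1 = 0x4, P2 = 0xD, P3 = 0x6, P4 = 0x0, P5 = 0xA, P6 = 0xD

Only C2 changed, to 0xE. In CFB, a change in C_i flips the same bit in P_i and garbles P_{i+1}. Decrypting the received ciphertext:
P1: E(K, 0x7) = 0xA; 0xE ⊕ 0xA = 0x4.
P2: E(K, 0xE) = 0x3; 0xE ⊕ 0x3 = 0xD.
P3: E(K, 0xE) = 0x3; 0x5 ⊕ 0x3 = 0x6.
P4: E(K, 0x5) = 0xC; 0xC ⊕ 0xC = 0x0.
P5: E(K, 0xC) = 0x5; 0xF ⊕ 0x5 = 0xA.
P6: E(K, 0xF) = 0x2; 0xF ⊕ 0x2 = 0xD.
Blocks that differ from the original plaintext: P2, P3.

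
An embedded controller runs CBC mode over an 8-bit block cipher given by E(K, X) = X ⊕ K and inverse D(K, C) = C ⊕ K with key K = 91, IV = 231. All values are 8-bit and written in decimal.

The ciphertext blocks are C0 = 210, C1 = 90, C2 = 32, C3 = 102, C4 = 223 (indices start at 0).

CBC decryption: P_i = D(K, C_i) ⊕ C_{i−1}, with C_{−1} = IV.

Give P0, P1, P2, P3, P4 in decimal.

P0: D(K, 210) = 137; 137 ⊕ 231 = 110.
P1: D(K, 90) = 1; 1 ⊕ 210 = 211.
P2: D(K, 32) = 123; 123 ⊕ 90 = 33.
P3: D(K, 102) = 61; 61 ⊕ 32 = 29.
P4: D(K, 223) = 132; 132 ⊕ 102 = 226.

P0 = 110, P1 = 211, P2 = 33, P3 = 29, P4 = 226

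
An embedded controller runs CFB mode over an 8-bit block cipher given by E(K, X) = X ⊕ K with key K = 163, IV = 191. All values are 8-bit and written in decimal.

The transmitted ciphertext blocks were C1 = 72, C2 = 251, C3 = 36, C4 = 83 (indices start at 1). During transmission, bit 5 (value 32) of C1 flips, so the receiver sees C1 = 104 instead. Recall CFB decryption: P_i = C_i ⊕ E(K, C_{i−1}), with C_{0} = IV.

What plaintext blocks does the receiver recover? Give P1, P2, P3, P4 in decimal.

Only C1 changed, to 104. In CFB, a change in C_i flips the same bit in P_i and garbles P_{i+1}. Decrypting the received ciphertext:
P1: E(K, 191) = 28; 104 ⊕ 28 = 116.
P2: E(K, 104) = 203; 251 ⊕ 203 = 48.
P3: E(K, 251) = 88; 36 ⊕ 88 = 124.
P4: E(K, 36) = 135; 83 ⊕ 135 = 212.
Blocks that differ from the original plaintext: P1, P2.

P1 = 116, P2 = 48, P3 = 124, P4 = 212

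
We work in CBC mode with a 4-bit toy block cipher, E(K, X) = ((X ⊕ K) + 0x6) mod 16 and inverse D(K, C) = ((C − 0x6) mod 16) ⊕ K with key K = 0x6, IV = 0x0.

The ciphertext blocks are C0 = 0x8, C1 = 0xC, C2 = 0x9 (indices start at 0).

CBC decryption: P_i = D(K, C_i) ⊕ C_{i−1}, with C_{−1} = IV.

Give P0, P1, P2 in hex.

P0: D(K, 0x8) = 0x4; 0x4 ⊕ 0x0 = 0x4.
P1: D(K, 0xC) = 0x0; 0x0 ⊕ 0x8 = 0x8.
P2: D(K, 0x9) = 0x5; 0x5 ⊕ 0xC = 0x9.

P0 = 0x4, P1 = 0x8, P2 = 0x9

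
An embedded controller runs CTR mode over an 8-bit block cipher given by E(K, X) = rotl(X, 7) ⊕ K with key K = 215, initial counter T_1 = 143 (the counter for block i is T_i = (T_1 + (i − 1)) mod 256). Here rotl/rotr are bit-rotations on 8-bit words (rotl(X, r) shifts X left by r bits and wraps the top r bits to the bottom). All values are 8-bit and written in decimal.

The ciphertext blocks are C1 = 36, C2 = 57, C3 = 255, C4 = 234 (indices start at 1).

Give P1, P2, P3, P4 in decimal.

CTR decryption: S_i = E(K, T_i) where T_i is the counter for block i; P_i = C_i ⊕ S_i.
P1: T = 143, S = E(K, T) = 16; 36 ⊕ 16 = 52.
P2: T = 144, S = E(K, T) = 159; 57 ⊕ 159 = 166.
P3: T = 145, S = E(K, T) = 31; 255 ⊕ 31 = 224.
P4: T = 146, S = E(K, T) = 158; 234 ⊕ 158 = 116.

P1 = 52, P2 = 166, P3 = 224, P4 = 116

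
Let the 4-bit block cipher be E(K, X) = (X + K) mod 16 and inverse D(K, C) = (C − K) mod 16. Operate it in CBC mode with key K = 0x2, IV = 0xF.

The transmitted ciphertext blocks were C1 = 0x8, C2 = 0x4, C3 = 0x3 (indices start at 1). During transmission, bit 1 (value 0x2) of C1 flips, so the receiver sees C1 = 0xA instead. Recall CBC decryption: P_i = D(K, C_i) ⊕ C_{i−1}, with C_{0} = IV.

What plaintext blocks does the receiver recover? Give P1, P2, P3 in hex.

P1 = 0x7, P2 = 0x8, P3 = 0x5

Only C1 changed, to 0xA. In CBC, a change in C_i garbles P_i and flips the same bit in P_{i+1}. Decrypting the received ciphertext:
P1: D(K, 0xA) = 0x8; 0x8 ⊕ 0xF = 0x7.
P2: D(K, 0x4) = 0x2; 0x2 ⊕ 0xA = 0x8.
P3: D(K, 0x3) = 0x1; 0x1 ⊕ 0x4 = 0x5.
Blocks that differ from the original plaintext: P1, P2.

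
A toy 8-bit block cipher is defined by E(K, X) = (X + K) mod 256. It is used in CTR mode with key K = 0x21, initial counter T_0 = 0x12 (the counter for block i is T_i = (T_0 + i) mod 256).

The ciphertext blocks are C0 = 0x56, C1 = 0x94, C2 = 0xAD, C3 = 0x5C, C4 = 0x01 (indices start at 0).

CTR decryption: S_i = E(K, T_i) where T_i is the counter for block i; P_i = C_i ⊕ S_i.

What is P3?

P3: T = 0x15, S = E(K, T) = 0x36; 0x5C ⊕ 0x36 = 0x6A.

P3 = 0x6A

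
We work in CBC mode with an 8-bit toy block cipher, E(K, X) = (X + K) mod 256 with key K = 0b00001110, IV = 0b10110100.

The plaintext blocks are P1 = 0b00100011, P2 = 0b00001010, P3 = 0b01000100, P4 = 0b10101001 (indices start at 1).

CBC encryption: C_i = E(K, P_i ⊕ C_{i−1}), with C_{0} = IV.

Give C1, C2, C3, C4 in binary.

C1: P1 ⊕ 0b10110100 = 0b10010111; E(K, 0b10010111) = 0b10100101.
C2: P2 ⊕ 0b10100101 = 0b10101111; E(K, 0b10101111) = 0b10111101.
C3: P3 ⊕ 0b10111101 = 0b11111001; E(K, 0b11111001) = 0b00000111.
C4: P4 ⊕ 0b00000111 = 0b10101110; E(K, 0b10101110) = 0b10111100.

C1 = 0b10100101, C2 = 0b10111101, C3 = 0b00000111, C4 = 0b10111100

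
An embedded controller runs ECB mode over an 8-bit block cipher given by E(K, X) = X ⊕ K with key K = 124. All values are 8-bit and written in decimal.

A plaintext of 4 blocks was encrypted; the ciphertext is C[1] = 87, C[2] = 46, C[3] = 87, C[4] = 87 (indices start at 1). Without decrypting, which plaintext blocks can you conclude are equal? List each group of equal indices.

ECB encrypts each block independently with the same key, so equal ciphertext blocks imply equal plaintext blocks.
C[1] = C[3] = C[4] = 87, so P[1] = P[3] = P[4].

P[1] = P[3] = P[4]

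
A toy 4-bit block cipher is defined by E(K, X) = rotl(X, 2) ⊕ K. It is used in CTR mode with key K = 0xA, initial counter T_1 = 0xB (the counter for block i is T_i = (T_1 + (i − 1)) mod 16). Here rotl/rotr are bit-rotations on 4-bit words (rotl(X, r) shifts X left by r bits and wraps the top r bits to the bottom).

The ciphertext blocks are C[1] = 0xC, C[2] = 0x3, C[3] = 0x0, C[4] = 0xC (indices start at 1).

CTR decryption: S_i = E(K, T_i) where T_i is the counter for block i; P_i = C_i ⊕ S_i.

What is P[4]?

P[4] = 0xD

P[4]: T = 0xE, S = E(K, T) = 0x1; 0xC ⊕ 0x1 = 0xD.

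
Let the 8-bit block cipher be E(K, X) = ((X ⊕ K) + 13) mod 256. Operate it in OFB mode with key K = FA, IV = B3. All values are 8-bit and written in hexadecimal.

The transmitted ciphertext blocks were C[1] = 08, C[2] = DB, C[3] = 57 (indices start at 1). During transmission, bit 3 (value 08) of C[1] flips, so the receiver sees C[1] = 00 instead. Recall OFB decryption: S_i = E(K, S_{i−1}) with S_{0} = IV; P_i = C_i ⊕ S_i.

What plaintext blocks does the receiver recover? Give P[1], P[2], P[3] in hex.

P[1] = 5C, P[2] = 62, P[3] = 01

Only C[1] changed, to 00. In OFB, a change in C_i flips the same bit in P_i only; the keystream is unaffected. Decrypting the received ciphertext:
P[1]: S = E(K, B3) = 5C; 00 ⊕ 5C = 5C.
P[2]: S = E(K, 5C) = B9; DB ⊕ B9 = 62.
P[3]: S = E(K, B9) = 56; 57 ⊕ 56 = 01.
Blocks that differ from the original plaintext: P[1].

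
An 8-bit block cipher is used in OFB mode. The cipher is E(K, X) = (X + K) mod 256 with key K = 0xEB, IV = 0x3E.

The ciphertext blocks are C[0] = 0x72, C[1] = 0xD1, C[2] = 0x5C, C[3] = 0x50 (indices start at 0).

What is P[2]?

OFB decryption: S_i = E(K, S_{i−1}) with S_{−1} = IV; P_i = C_i ⊕ S_i.
P[0]: S = E(K, 0x3E) = 0x29; 0x72 ⊕ 0x29 = 0x5B.
P[1]: S = E(K, 0x29) = 0x14; 0xD1 ⊕ 0x14 = 0xC5.
P[2]: S = E(K, 0x14) = 0xFF; 0x5C ⊕ 0xFF = 0xA3.

P[2] = 0xA3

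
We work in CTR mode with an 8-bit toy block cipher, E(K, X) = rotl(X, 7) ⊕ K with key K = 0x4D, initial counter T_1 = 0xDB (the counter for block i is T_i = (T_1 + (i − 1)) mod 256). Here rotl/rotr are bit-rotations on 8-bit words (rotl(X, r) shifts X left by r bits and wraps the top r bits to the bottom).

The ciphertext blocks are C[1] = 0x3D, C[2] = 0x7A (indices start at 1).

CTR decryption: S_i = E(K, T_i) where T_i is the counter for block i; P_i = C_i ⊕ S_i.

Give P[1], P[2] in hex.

P[1] = 0x9D, P[2] = 0x59

P[1]: T = 0xDB, S = E(K, T) = 0xA0; 0x3D ⊕ 0xA0 = 0x9D.
P[2]: T = 0xDC, S = E(K, T) = 0x23; 0x7A ⊕ 0x23 = 0x59.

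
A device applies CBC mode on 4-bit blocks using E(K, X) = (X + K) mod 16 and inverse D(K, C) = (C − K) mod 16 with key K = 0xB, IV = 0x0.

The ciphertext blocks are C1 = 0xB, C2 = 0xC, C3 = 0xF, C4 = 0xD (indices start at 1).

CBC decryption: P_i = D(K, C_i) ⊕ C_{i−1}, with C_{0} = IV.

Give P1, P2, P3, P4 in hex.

P1: D(K, 0xB) = 0x0; 0x0 ⊕ 0x0 = 0x0.
P2: D(K, 0xC) = 0x1; 0x1 ⊕ 0xB = 0xA.
P3: D(K, 0xF) = 0x4; 0x4 ⊕ 0xC = 0x8.
P4: D(K, 0xD) = 0x2; 0x2 ⊕ 0xF = 0xD.

P1 = 0x0, P2 = 0xA, P3 = 0x8, P4 = 0xD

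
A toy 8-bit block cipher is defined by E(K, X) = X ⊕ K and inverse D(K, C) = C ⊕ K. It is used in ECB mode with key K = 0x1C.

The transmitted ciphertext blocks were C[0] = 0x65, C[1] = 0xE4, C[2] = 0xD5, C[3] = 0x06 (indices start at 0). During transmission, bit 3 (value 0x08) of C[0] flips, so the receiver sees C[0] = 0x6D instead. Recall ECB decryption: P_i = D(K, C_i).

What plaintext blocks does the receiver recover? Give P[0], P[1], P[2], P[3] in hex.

P[0] = 0x71, P[1] = 0xF8, P[2] = 0xC9, P[3] = 0x1A

Only C[0] changed, to 0x6D. In ECB, a change in C_i affects only P_i. Decrypting the received ciphertext:
P[0]: D(K, 0x6D) = 0x71.
P[1]: D(K, 0xE4) = 0xF8.
P[2]: D(K, 0xD5) = 0xC9.
P[3]: D(K, 0x06) = 0x1A.
Blocks that differ from the original plaintext: P[0].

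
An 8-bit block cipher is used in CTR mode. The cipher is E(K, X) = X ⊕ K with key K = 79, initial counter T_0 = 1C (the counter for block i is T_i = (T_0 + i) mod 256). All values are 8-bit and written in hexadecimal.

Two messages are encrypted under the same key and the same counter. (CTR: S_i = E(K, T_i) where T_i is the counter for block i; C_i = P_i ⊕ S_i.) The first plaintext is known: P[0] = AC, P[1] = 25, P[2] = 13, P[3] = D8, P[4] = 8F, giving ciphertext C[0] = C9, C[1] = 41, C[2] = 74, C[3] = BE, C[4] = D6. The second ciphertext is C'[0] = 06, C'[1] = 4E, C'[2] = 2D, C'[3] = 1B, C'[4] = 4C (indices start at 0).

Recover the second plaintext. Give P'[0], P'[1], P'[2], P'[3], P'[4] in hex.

P'[0] = 63, P'[1] = 2A, P'[2] = 4A, P'[3] = 7D, P'[4] = 15

In CTR with a reused counter, both messages share the same keystream S_i, so C_i ⊕ C'_i = P_i ⊕ P'_i and thus P'_i = P_i ⊕ C_i ⊕ C'_i.
P'[0]: AC ⊕ C9 ⊕ 06 = 63.
P'[1]: 25 ⊕ 41 ⊕ 4E = 2A.
P'[2]: 13 ⊕ 74 ⊕ 2D = 4A.
P'[3]: D8 ⊕ BE ⊕ 1B = 7D.
P'[4]: 8F ⊕ D6 ⊕ 4C = 15.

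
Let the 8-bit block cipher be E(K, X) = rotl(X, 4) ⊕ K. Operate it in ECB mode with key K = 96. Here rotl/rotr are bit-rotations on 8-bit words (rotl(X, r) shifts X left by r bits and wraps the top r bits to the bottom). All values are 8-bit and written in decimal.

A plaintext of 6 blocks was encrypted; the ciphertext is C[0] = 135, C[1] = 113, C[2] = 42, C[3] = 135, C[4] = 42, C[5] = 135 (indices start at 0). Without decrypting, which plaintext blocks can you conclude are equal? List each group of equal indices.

P[0] = P[3] = P[5]; P[2] = P[4]

ECB encrypts each block independently with the same key, so equal ciphertext blocks imply equal plaintext blocks.
C[0] = C[3] = C[5] = 135, so P[0] = P[3] = P[5].
C[2] = C[4] = 42, so P[2] = P[4].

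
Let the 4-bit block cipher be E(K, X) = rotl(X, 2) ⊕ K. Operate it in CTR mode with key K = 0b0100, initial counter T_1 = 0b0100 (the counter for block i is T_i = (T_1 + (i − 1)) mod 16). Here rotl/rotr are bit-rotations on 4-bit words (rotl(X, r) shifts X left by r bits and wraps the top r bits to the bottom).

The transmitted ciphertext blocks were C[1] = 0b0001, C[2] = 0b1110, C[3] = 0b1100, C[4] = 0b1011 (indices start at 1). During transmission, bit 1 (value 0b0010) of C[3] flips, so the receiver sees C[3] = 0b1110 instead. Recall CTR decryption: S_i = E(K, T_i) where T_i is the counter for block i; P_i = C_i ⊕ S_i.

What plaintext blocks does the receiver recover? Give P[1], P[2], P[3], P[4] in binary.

P[1] = 0b0100, P[2] = 0b1111, P[3] = 0b0011, P[4] = 0b0010

Only C[3] changed, to 0b1110. In CTR, a change in C_i flips the same bit in P_i only; the keystream is unaffected. Decrypting the received ciphertext:
P[1]: T = 0b0100, S = E(K, T) = 0b0101; 0b0001 ⊕ 0b0101 = 0b0100.
P[2]: T = 0b0101, S = E(K, T) = 0b0001; 0b1110 ⊕ 0b0001 = 0b1111.
P[3]: T = 0b0110, S = E(K, T) = 0b1101; 0b1110 ⊕ 0b1101 = 0b0011.
P[4]: T = 0b0111, S = E(K, T) = 0b1001; 0b1011 ⊕ 0b1001 = 0b0010.
Blocks that differ from the original plaintext: P[3].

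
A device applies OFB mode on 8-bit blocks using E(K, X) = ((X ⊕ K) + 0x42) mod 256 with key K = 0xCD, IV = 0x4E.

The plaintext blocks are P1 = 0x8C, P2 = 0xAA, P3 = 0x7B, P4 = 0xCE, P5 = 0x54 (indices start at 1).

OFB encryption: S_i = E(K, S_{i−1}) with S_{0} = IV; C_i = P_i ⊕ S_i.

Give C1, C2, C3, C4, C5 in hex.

C1 = 0x49, C2 = 0xE0, C3 = 0xB2, C4 = 0x88, C5 = 0x99

C1: S = E(K, 0x4E) = 0xC5; 0x8C ⊕ 0xC5 = 0x49.
C2: S = E(K, 0xC5) = 0x4A; 0xAA ⊕ 0x4A = 0xE0.
C3: S = E(K, 0x4A) = 0xC9; 0x7B ⊕ 0xC9 = 0xB2.
C4: S = E(K, 0xC9) = 0x46; 0xCE ⊕ 0x46 = 0x88.
C5: S = E(K, 0x46) = 0xCD; 0x54 ⊕ 0xCD = 0x99.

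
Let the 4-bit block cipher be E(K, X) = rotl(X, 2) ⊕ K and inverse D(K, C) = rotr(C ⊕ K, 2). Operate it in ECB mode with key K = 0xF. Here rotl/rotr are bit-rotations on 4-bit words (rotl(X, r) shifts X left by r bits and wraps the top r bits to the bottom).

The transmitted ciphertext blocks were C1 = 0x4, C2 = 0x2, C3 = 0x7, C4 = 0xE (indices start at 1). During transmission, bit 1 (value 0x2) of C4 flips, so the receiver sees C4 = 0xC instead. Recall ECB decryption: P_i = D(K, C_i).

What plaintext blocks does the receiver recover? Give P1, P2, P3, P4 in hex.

P1 = 0xE, P2 = 0x7, P3 = 0x2, P4 = 0xC

Only C4 changed, to 0xC. In ECB, a change in C_i affects only P_i. Decrypting the received ciphertext:
P1: D(K, 0x4) = 0xE.
P2: D(K, 0x2) = 0x7.
P3: D(K, 0x7) = 0x2.
P4: D(K, 0xC) = 0xC.
Blocks that differ from the original plaintext: P4.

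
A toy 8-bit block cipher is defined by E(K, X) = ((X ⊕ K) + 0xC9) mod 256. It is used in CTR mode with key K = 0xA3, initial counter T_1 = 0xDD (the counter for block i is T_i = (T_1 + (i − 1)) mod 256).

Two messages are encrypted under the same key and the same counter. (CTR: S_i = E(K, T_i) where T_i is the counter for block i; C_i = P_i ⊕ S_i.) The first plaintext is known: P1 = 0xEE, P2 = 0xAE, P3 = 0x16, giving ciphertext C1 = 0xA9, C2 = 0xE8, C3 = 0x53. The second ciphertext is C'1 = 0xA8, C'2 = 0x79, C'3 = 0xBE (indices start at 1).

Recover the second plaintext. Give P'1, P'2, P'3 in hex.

P'1 = 0xEF, P'2 = 0x3F, P'3 = 0xFB

In CTR with a reused counter, both messages share the same keystream S_i, so C_i ⊕ C'_i = P_i ⊕ P'_i and thus P'_i = P_i ⊕ C_i ⊕ C'_i.
P'1: 0xEE ⊕ 0xA9 ⊕ 0xA8 = 0xEF.
P'2: 0xAE ⊕ 0xE8 ⊕ 0x79 = 0x3F.
P'3: 0x16 ⊕ 0x53 ⊕ 0xBE = 0xFB.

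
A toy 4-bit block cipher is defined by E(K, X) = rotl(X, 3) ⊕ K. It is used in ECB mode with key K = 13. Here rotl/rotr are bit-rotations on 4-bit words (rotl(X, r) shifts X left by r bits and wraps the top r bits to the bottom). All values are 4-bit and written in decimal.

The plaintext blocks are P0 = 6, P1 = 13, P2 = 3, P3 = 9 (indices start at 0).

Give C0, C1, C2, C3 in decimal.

ECB encryption: C_i = E(K, P_i).
C0: E(K, 6) = 14.
C1: E(K, 13) = 3.
C2: E(K, 3) = 4.
C3: E(K, 9) = 1.

C0 = 14, C1 = 3, C2 = 4, C3 = 1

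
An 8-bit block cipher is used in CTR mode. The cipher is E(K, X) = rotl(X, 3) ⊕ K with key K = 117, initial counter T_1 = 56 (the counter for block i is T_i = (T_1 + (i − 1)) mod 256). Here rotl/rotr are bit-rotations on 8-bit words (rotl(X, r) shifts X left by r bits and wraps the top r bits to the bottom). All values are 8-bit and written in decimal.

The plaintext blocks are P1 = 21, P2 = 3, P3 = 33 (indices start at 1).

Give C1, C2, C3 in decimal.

C1 = 161, C2 = 191, C3 = 133

CTR encryption: S_i = E(K, T_i) where T_i is the counter for block i; C_i = P_i ⊕ S_i.
C1: T = 56, S = E(K, T) = 180; 21 ⊕ 180 = 161.
C2: T = 57, S = E(K, T) = 188; 3 ⊕ 188 = 191.
C3: T = 58, S = E(K, T) = 164; 33 ⊕ 164 = 133.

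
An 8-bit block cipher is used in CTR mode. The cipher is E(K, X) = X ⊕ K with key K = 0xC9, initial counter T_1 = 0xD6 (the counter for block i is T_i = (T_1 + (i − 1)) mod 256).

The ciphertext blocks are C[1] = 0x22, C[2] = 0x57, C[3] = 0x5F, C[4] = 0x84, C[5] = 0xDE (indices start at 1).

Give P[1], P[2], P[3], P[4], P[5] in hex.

P[1] = 0x3D, P[2] = 0x49, P[3] = 0x4E, P[4] = 0x94, P[5] = 0xCD

CTR decryption: S_i = E(K, T_i) where T_i is the counter for block i; P_i = C_i ⊕ S_i.
P[1]: T = 0xD6, S = E(K, T) = 0x1F; 0x22 ⊕ 0x1F = 0x3D.
P[2]: T = 0xD7, S = E(K, T) = 0x1E; 0x57 ⊕ 0x1E = 0x49.
P[3]: T = 0xD8, S = E(K, T) = 0x11; 0x5F ⊕ 0x11 = 0x4E.
P[4]: T = 0xD9, S = E(K, T) = 0x10; 0x84 ⊕ 0x10 = 0x94.
P[5]: T = 0xDA, S = E(K, T) = 0x13; 0xDE ⊕ 0x13 = 0xCD.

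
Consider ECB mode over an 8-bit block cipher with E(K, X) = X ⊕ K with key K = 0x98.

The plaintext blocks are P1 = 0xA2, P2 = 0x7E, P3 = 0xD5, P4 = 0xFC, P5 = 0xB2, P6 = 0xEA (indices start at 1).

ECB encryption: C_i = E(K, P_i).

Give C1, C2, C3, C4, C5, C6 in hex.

C1: E(K, 0xA2) = 0x3A.
C2: E(K, 0x7E) = 0xE6.
C3: E(K, 0xD5) = 0x4D.
C4: E(K, 0xFC) = 0x64.
C5: E(K, 0xB2) = 0x2A.
C6: E(K, 0xEA) = 0x72.

C1 = 0x3A, C2 = 0xE6, C3 = 0x4D, C4 = 0x64, C5 = 0x2A, C6 = 0x72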